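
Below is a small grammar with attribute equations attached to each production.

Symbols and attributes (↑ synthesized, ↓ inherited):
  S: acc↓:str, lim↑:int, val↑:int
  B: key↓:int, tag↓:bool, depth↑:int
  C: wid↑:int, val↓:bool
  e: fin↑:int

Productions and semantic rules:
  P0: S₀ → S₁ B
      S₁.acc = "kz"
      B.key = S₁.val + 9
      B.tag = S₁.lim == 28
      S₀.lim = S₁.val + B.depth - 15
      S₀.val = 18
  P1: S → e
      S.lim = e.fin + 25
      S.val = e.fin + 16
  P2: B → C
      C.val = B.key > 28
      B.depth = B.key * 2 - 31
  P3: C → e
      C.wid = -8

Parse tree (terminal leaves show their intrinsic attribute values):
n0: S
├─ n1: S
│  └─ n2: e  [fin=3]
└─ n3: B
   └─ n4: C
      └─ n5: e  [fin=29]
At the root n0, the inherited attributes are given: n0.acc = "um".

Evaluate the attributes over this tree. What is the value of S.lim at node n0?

29

1. n0.acc = "um"  [given at root]
2. n1.acc = "kz"  ["kz"]
3. n2.fin = 3  [terminal]
4. n1.lim = 28  [e.fin + 25]
5. n1.val = 19  [e.fin + 16]
6. n3.key = 28  [S₁.val + 9]
7. n3.tag = true  [S₁.lim == 28]
8. n4.val = false  [B.key > 28]
9. n5.fin = 29  [terminal]
10. n4.wid = -8  [-8]
11. n3.depth = 25  [B.key * 2 - 31]
12. n0.lim = 29  [S₁.val + B.depth - 15]
13. n0.val = 18  [18]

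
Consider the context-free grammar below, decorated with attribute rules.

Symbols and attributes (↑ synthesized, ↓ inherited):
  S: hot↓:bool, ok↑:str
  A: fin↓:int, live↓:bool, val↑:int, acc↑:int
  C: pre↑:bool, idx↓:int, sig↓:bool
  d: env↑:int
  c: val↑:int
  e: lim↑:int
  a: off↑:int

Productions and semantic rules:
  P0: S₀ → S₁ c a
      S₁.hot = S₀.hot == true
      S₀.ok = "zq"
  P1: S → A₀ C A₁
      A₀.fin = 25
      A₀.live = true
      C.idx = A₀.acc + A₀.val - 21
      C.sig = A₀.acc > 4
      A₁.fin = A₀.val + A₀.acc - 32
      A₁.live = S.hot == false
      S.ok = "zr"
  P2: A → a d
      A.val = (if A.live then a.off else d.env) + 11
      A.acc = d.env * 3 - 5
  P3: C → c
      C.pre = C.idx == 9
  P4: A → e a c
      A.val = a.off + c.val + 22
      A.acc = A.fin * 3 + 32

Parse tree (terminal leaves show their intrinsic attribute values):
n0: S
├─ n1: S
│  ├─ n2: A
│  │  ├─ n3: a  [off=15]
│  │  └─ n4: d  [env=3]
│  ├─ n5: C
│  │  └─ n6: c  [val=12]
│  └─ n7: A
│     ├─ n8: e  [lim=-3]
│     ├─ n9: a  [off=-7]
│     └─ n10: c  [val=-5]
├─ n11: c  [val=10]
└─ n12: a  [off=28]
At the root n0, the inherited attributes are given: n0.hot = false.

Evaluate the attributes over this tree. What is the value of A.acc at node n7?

1. n0.hot = false  [given at root]
2. n1.hot = false  [S₀.hot == true]
3. n2.fin = 25  [25]
4. n2.live = true  [true]
5. n3.off = 15  [terminal]
6. n4.env = 3  [terminal]
7. n2.val = 26  [(if A.live then a.off else d.env) + 11]
8. n2.acc = 4  [d.env * 3 - 5]
9. n5.idx = 9  [A₀.acc + A₀.val - 21]
10. n5.sig = false  [A₀.acc > 4]
11. n6.val = 12  [terminal]
12. n5.pre = true  [C.idx == 9]
13. n7.fin = -2  [A₀.val + A₀.acc - 32]
14. n7.live = true  [S.hot == false]
15. n8.lim = -3  [terminal]
16. n9.off = -7  [terminal]
17. n10.val = -5  [terminal]
18. n7.val = 10  [a.off + c.val + 22]
19. n7.acc = 26  [A.fin * 3 + 32]
20. n1.ok = "zr"  ["zr"]
21. n11.val = 10  [terminal]
22. n12.off = 28  [terminal]
23. n0.ok = "zq"  ["zq"]

26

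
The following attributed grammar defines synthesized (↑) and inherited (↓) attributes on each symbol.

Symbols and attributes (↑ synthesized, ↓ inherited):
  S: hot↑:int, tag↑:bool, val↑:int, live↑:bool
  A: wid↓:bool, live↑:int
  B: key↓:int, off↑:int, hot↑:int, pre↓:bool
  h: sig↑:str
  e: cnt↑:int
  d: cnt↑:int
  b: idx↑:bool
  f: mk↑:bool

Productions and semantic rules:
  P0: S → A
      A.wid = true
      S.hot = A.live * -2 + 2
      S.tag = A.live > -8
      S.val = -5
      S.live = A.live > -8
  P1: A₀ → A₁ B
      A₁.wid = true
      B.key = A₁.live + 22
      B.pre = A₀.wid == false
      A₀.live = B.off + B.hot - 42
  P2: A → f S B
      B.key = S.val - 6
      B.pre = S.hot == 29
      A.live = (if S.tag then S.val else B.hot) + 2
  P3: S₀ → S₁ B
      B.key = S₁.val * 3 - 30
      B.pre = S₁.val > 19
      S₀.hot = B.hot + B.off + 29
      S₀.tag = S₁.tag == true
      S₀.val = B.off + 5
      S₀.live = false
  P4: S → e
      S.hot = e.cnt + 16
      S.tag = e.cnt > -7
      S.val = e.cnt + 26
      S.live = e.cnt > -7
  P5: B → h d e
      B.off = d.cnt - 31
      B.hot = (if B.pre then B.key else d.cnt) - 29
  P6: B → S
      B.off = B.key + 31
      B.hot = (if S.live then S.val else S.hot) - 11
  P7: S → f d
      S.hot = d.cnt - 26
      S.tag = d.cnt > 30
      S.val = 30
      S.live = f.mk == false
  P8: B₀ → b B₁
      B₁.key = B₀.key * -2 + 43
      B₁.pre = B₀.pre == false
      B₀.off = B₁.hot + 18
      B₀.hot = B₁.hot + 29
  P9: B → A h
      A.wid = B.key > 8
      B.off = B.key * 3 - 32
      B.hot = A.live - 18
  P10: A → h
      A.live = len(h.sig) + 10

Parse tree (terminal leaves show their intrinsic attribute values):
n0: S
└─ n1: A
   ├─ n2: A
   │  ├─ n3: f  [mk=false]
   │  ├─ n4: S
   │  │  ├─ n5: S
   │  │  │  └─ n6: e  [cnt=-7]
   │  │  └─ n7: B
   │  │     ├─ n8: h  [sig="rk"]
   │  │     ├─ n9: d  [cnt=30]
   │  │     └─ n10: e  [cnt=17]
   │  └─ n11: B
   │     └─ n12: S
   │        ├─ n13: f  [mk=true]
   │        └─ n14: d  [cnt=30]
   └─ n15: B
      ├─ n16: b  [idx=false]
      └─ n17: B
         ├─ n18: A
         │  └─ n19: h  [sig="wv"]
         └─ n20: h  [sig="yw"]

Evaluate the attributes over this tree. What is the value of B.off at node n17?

1. n1.wid = true  [true]
2. n2.wid = true  [true]
3. n3.mk = false  [terminal]
4. n6.cnt = -7  [terminal]
5. n5.hot = 9  [e.cnt + 16]
6. n5.tag = false  [e.cnt > -7]
7. n5.val = 19  [e.cnt + 26]
8. n5.live = false  [e.cnt > -7]
9. n7.key = 27  [S₁.val * 3 - 30]
10. n7.pre = false  [S₁.val > 19]
11. n8.sig = "rk"  [terminal]
12. n9.cnt = 30  [terminal]
13. n10.cnt = 17  [terminal]
14. n7.off = -1  [d.cnt - 31]
15. n7.hot = 1  [(if B.pre then B.key else d.cnt) - 29]
16. n4.hot = 29  [B.hot + B.off + 29]
17. n4.tag = false  [S₁.tag == true]
18. n4.val = 4  [B.off + 5]
19. n4.live = false  [false]
20. n11.key = -2  [S.val - 6]
21. n11.pre = true  [S.hot == 29]
22. n13.mk = true  [terminal]
23. n14.cnt = 30  [terminal]
24. n12.hot = 4  [d.cnt - 26]
25. n12.tag = false  [d.cnt > 30]
26. n12.val = 30  [30]
27. n12.live = false  [f.mk == false]
28. n11.off = 29  [B.key + 31]
29. n11.hot = -7  [(if S.live then S.val else S.hot) - 11]
30. n2.live = -5  [(if S.tag then S.val else B.hot) + 2]
31. n15.key = 17  [A₁.live + 22]
32. n15.pre = false  [A₀.wid == false]
33. n16.idx = false  [terminal]
34. n17.key = 9  [B₀.key * -2 + 43]
35. n17.pre = true  [B₀.pre == false]
36. n18.wid = true  [B.key > 8]
37. n19.sig = "wv"  [terminal]
38. n18.live = 12  [len(h.sig) + 10]
39. n20.sig = "yw"  [terminal]
40. n17.off = -5  [B.key * 3 - 32]
41. n17.hot = -6  [A.live - 18]
42. n15.off = 12  [B₁.hot + 18]
43. n15.hot = 23  [B₁.hot + 29]
44. n1.live = -7  [B.off + B.hot - 42]
45. n0.hot = 16  [A.live * -2 + 2]
46. n0.tag = true  [A.live > -8]
47. n0.val = -5  [-5]
48. n0.live = true  [A.live > -8]

-5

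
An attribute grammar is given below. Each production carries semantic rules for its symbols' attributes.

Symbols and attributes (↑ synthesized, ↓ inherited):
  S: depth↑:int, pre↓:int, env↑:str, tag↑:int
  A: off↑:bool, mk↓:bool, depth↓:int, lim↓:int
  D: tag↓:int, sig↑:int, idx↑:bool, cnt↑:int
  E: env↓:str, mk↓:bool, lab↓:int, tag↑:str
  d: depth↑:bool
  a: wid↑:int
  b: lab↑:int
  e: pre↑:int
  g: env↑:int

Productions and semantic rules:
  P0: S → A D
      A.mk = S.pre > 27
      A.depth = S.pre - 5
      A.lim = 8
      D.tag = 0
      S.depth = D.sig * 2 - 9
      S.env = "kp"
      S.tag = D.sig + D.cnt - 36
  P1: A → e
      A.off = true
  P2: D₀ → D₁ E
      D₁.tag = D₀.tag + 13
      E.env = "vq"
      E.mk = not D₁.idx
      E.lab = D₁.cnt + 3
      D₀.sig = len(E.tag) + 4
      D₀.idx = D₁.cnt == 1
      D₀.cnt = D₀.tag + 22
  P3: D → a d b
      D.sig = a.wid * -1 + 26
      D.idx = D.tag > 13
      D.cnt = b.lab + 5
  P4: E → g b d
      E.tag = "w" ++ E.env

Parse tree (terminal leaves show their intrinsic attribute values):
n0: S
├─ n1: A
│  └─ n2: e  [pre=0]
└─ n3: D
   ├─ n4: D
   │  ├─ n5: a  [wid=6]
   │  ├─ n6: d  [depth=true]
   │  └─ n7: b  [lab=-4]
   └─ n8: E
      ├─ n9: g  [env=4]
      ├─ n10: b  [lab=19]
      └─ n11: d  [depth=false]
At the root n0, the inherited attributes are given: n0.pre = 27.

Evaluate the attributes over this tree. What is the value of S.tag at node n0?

-7

1. n0.pre = 27  [given at root]
2. n1.mk = false  [S.pre > 27]
3. n1.depth = 22  [S.pre - 5]
4. n1.lim = 8  [8]
5. n2.pre = 0  [terminal]
6. n1.off = true  [true]
7. n3.tag = 0  [0]
8. n4.tag = 13  [D₀.tag + 13]
9. n5.wid = 6  [terminal]
10. n6.depth = true  [terminal]
11. n7.lab = -4  [terminal]
12. n4.sig = 20  [a.wid * -1 + 26]
13. n4.idx = false  [D.tag > 13]
14. n4.cnt = 1  [b.lab + 5]
15. n8.env = "vq"  ["vq"]
16. n8.mk = true  [not D₁.idx]
17. n8.lab = 4  [D₁.cnt + 3]
18. n9.env = 4  [terminal]
19. n10.lab = 19  [terminal]
20. n11.depth = false  [terminal]
21. n8.tag = "wvq"  ["w" ++ E.env]
22. n3.sig = 7  [len(E.tag) + 4]
23. n3.idx = true  [D₁.cnt == 1]
24. n3.cnt = 22  [D₀.tag + 22]
25. n0.depth = 5  [D.sig * 2 - 9]
26. n0.env = "kp"  ["kp"]
27. n0.tag = -7  [D.sig + D.cnt - 36]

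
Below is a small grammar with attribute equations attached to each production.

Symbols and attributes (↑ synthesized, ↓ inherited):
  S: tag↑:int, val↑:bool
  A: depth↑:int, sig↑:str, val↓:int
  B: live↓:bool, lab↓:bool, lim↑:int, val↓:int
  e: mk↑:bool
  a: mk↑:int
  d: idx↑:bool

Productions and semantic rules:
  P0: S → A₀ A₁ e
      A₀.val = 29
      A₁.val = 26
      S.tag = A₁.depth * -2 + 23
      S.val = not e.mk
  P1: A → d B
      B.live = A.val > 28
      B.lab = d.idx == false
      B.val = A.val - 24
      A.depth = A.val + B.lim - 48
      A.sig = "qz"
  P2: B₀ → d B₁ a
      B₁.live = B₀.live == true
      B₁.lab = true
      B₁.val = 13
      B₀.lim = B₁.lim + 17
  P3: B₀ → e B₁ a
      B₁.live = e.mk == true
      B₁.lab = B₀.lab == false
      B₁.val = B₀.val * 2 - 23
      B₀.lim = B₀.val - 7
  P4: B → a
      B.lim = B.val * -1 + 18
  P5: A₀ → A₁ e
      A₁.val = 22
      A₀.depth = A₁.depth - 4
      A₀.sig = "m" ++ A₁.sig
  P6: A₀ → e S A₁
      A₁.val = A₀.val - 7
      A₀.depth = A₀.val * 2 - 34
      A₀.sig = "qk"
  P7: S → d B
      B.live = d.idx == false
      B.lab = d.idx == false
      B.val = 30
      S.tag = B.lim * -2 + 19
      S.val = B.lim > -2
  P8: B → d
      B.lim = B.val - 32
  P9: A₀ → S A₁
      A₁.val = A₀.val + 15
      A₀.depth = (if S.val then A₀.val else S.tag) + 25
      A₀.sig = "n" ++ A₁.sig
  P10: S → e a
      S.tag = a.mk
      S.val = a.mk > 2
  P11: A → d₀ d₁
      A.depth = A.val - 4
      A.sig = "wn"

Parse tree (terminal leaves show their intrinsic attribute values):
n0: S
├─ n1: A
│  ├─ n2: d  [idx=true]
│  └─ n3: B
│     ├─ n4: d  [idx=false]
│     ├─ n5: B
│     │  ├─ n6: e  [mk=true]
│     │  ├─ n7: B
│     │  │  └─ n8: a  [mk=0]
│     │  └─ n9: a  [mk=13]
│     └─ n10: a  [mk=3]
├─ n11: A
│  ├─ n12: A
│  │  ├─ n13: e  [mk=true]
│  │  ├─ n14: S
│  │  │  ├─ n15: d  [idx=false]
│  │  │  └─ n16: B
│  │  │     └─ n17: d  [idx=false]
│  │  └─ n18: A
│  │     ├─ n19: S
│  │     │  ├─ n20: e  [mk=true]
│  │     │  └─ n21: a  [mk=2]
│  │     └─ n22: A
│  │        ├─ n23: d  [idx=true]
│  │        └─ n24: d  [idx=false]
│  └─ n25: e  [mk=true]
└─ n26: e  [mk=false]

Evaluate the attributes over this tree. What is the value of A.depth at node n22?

1. n1.val = 29  [29]
2. n2.idx = true  [terminal]
3. n3.live = true  [A.val > 28]
4. n3.lab = false  [d.idx == false]
5. n3.val = 5  [A.val - 24]
6. n4.idx = false  [terminal]
7. n5.live = true  [B₀.live == true]
8. n5.lab = true  [true]
9. n5.val = 13  [13]
10. n6.mk = true  [terminal]
11. n7.live = true  [e.mk == true]
12. n7.lab = false  [B₀.lab == false]
13. n7.val = 3  [B₀.val * 2 - 23]
14. n8.mk = 0  [terminal]
15. n7.lim = 15  [B.val * -1 + 18]
16. n9.mk = 13  [terminal]
17. n5.lim = 6  [B₀.val - 7]
18. n10.mk = 3  [terminal]
19. n3.lim = 23  [B₁.lim + 17]
20. n1.depth = 4  [A.val + B.lim - 48]
21. n1.sig = "qz"  ["qz"]
22. n11.val = 26  [26]
23. n12.val = 22  [22]
24. n13.mk = true  [terminal]
25. n15.idx = false  [terminal]
26. n16.live = true  [d.idx == false]
27. n16.lab = true  [d.idx == false]
28. n16.val = 30  [30]
29. n17.idx = false  [terminal]
30. n16.lim = -2  [B.val - 32]
31. n14.tag = 23  [B.lim * -2 + 19]
32. n14.val = false  [B.lim > -2]
33. n18.val = 15  [A₀.val - 7]
34. n20.mk = true  [terminal]
35. n21.mk = 2  [terminal]
36. n19.tag = 2  [a.mk]
37. n19.val = false  [a.mk > 2]
38. n22.val = 30  [A₀.val + 15]
39. n23.idx = true  [terminal]
40. n24.idx = false  [terminal]
41. n22.depth = 26  [A.val - 4]
42. n22.sig = "wn"  ["wn"]
43. n18.depth = 27  [(if S.val then A₀.val else S.tag) + 25]
44. n18.sig = "nwn"  ["n" ++ A₁.sig]
45. n12.depth = 10  [A₀.val * 2 - 34]
46. n12.sig = "qk"  ["qk"]
47. n25.mk = true  [terminal]
48. n11.depth = 6  [A₁.depth - 4]
49. n11.sig = "mqk"  ["m" ++ A₁.sig]
50. n26.mk = false  [terminal]
51. n0.tag = 11  [A₁.depth * -2 + 23]
52. n0.val = true  [not e.mk]

26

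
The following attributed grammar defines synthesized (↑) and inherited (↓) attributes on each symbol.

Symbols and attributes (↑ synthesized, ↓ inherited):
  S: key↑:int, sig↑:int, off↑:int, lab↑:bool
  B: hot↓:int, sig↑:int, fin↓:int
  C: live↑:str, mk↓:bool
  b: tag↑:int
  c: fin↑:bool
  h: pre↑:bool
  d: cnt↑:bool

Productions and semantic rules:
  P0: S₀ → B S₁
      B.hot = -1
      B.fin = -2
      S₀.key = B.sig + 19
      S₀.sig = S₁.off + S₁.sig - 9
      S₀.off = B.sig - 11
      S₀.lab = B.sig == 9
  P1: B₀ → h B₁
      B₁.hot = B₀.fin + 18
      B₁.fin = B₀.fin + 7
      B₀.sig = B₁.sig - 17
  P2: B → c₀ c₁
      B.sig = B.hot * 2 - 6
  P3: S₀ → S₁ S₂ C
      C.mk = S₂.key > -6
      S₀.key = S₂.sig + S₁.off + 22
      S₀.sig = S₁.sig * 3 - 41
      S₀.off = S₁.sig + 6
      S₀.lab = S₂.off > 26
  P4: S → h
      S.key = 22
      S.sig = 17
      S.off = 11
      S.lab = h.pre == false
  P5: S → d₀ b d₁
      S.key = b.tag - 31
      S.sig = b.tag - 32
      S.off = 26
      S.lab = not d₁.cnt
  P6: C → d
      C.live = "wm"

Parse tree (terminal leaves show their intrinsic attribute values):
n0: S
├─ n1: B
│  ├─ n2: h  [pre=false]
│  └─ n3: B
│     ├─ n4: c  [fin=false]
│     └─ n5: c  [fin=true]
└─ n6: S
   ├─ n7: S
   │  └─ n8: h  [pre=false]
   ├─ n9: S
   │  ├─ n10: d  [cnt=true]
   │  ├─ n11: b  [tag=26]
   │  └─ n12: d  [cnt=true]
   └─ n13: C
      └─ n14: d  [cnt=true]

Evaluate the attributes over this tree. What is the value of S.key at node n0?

1. n1.hot = -1  [-1]
2. n1.fin = -2  [-2]
3. n2.pre = false  [terminal]
4. n3.hot = 16  [B₀.fin + 18]
5. n3.fin = 5  [B₀.fin + 7]
6. n4.fin = false  [terminal]
7. n5.fin = true  [terminal]
8. n3.sig = 26  [B.hot * 2 - 6]
9. n1.sig = 9  [B₁.sig - 17]
10. n8.pre = false  [terminal]
11. n7.key = 22  [22]
12. n7.sig = 17  [17]
13. n7.off = 11  [11]
14. n7.lab = true  [h.pre == false]
15. n10.cnt = true  [terminal]
16. n11.tag = 26  [terminal]
17. n12.cnt = true  [terminal]
18. n9.key = -5  [b.tag - 31]
19. n9.sig = -6  [b.tag - 32]
20. n9.off = 26  [26]
21. n9.lab = false  [not d₁.cnt]
22. n13.mk = true  [S₂.key > -6]
23. n14.cnt = true  [terminal]
24. n13.live = "wm"  ["wm"]
25. n6.key = 27  [S₂.sig + S₁.off + 22]
26. n6.sig = 10  [S₁.sig * 3 - 41]
27. n6.off = 23  [S₁.sig + 6]
28. n6.lab = false  [S₂.off > 26]
29. n0.key = 28  [B.sig + 19]
30. n0.sig = 24  [S₁.off + S₁.sig - 9]
31. n0.off = -2  [B.sig - 11]
32. n0.lab = true  [B.sig == 9]

28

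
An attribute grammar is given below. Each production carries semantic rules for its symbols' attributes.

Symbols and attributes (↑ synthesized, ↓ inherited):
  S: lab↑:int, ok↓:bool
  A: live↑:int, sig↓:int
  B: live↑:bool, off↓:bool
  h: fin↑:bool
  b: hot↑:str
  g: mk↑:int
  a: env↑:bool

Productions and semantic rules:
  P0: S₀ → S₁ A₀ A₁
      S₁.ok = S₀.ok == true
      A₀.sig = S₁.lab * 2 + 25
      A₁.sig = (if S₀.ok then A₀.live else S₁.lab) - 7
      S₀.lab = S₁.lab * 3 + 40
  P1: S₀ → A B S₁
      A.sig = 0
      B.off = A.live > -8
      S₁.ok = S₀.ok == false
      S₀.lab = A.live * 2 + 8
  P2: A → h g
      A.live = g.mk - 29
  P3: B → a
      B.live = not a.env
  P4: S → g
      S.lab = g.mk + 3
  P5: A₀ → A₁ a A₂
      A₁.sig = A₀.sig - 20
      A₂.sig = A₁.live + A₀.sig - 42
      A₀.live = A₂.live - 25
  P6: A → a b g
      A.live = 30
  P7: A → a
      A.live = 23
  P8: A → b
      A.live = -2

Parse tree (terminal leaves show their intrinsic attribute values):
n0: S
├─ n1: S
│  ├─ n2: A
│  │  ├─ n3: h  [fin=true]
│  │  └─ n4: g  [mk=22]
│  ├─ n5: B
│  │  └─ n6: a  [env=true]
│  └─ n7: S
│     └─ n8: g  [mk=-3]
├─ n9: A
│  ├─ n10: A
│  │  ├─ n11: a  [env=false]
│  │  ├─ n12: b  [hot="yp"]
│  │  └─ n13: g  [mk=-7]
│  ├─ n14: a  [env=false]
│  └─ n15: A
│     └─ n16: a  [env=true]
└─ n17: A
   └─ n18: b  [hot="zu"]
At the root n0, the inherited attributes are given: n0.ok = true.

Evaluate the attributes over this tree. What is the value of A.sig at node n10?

-7

1. n0.ok = true  [given at root]
2. n1.ok = true  [S₀.ok == true]
3. n2.sig = 0  [0]
4. n3.fin = true  [terminal]
5. n4.mk = 22  [terminal]
6. n2.live = -7  [g.mk - 29]
7. n5.off = true  [A.live > -8]
8. n6.env = true  [terminal]
9. n5.live = false  [not a.env]
10. n7.ok = false  [S₀.ok == false]
11. n8.mk = -3  [terminal]
12. n7.lab = 0  [g.mk + 3]
13. n1.lab = -6  [A.live * 2 + 8]
14. n9.sig = 13  [S₁.lab * 2 + 25]
15. n10.sig = -7  [A₀.sig - 20]
16. n11.env = false  [terminal]
17. n12.hot = "yp"  [terminal]
18. n13.mk = -7  [terminal]
19. n10.live = 30  [30]
20. n14.env = false  [terminal]
21. n15.sig = 1  [A₁.live + A₀.sig - 42]
22. n16.env = true  [terminal]
23. n15.live = 23  [23]
24. n9.live = -2  [A₂.live - 25]
25. n17.sig = -9  [(if S₀.ok then A₀.live else S₁.lab) - 7]
26. n18.hot = "zu"  [terminal]
27. n17.live = -2  [-2]
28. n0.lab = 22  [S₁.lab * 3 + 40]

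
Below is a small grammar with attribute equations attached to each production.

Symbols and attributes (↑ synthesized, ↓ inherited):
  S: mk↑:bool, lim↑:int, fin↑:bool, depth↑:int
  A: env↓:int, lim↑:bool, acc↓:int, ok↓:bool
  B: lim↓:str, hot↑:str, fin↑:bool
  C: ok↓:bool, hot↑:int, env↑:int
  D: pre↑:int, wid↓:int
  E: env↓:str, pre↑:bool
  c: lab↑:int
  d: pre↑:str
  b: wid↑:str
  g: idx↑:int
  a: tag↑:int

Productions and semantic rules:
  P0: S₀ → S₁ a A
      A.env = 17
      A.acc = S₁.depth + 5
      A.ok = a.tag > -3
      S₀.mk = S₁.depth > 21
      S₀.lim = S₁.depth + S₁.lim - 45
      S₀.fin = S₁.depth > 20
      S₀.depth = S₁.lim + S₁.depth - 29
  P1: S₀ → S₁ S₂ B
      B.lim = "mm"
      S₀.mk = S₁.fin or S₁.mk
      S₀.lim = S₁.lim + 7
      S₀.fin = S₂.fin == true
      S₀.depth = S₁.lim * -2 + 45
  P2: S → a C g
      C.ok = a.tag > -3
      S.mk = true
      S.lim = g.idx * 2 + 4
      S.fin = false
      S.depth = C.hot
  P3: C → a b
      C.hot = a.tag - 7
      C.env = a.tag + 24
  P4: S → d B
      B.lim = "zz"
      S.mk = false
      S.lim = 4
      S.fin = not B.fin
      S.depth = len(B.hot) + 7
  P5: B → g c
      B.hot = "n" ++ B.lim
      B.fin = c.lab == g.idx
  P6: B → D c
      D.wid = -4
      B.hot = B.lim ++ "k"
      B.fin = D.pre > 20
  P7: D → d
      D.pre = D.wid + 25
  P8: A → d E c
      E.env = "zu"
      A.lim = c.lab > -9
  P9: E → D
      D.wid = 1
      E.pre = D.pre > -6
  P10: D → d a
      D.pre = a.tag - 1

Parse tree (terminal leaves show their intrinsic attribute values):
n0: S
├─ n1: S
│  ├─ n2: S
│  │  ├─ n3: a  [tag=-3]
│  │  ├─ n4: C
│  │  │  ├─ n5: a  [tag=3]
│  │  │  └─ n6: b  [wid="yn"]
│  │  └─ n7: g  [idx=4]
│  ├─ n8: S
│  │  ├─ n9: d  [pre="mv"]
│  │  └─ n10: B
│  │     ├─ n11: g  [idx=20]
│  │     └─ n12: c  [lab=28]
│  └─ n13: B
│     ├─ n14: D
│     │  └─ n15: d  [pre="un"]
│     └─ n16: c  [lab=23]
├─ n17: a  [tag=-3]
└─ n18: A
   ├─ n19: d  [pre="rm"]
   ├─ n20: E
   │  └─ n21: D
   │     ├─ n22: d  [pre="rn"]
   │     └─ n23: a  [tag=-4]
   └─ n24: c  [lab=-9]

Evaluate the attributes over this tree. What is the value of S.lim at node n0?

1. n3.tag = -3  [terminal]
2. n4.ok = false  [a.tag > -3]
3. n5.tag = 3  [terminal]
4. n6.wid = "yn"  [terminal]
5. n4.hot = -4  [a.tag - 7]
6. n4.env = 27  [a.tag + 24]
7. n7.idx = 4  [terminal]
8. n2.mk = true  [true]
9. n2.lim = 12  [g.idx * 2 + 4]
10. n2.fin = false  [false]
11. n2.depth = -4  [C.hot]
12. n9.pre = "mv"  [terminal]
13. n10.lim = "zz"  ["zz"]
14. n11.idx = 20  [terminal]
15. n12.lab = 28  [terminal]
16. n10.hot = "nzz"  ["n" ++ B.lim]
17. n10.fin = false  [c.lab == g.idx]
18. n8.mk = false  [false]
19. n8.lim = 4  [4]
20. n8.fin = true  [not B.fin]
21. n8.depth = 10  [len(B.hot) + 7]
22. n13.lim = "mm"  ["mm"]
23. n14.wid = -4  [-4]
24. n15.pre = "un"  [terminal]
25. n14.pre = 21  [D.wid + 25]
26. n16.lab = 23  [terminal]
27. n13.hot = "mmk"  [B.lim ++ "k"]
28. n13.fin = true  [D.pre > 20]
29. n1.mk = true  [S₁.fin or S₁.mk]
30. n1.lim = 19  [S₁.lim + 7]
31. n1.fin = true  [S₂.fin == true]
32. n1.depth = 21  [S₁.lim * -2 + 45]
33. n17.tag = -3  [terminal]
34. n18.env = 17  [17]
35. n18.acc = 26  [S₁.depth + 5]
36. n18.ok = false  [a.tag > -3]
37. n19.pre = "rm"  [terminal]
38. n20.env = "zu"  ["zu"]
39. n21.wid = 1  [1]
40. n22.pre = "rn"  [terminal]
41. n23.tag = -4  [terminal]
42. n21.pre = -5  [a.tag - 1]
43. n20.pre = true  [D.pre > -6]
44. n24.lab = -9  [terminal]
45. n18.lim = false  [c.lab > -9]
46. n0.mk = false  [S₁.depth > 21]
47. n0.lim = -5  [S₁.depth + S₁.lim - 45]
48. n0.fin = true  [S₁.depth > 20]
49. n0.depth = 11  [S₁.lim + S₁.depth - 29]

-5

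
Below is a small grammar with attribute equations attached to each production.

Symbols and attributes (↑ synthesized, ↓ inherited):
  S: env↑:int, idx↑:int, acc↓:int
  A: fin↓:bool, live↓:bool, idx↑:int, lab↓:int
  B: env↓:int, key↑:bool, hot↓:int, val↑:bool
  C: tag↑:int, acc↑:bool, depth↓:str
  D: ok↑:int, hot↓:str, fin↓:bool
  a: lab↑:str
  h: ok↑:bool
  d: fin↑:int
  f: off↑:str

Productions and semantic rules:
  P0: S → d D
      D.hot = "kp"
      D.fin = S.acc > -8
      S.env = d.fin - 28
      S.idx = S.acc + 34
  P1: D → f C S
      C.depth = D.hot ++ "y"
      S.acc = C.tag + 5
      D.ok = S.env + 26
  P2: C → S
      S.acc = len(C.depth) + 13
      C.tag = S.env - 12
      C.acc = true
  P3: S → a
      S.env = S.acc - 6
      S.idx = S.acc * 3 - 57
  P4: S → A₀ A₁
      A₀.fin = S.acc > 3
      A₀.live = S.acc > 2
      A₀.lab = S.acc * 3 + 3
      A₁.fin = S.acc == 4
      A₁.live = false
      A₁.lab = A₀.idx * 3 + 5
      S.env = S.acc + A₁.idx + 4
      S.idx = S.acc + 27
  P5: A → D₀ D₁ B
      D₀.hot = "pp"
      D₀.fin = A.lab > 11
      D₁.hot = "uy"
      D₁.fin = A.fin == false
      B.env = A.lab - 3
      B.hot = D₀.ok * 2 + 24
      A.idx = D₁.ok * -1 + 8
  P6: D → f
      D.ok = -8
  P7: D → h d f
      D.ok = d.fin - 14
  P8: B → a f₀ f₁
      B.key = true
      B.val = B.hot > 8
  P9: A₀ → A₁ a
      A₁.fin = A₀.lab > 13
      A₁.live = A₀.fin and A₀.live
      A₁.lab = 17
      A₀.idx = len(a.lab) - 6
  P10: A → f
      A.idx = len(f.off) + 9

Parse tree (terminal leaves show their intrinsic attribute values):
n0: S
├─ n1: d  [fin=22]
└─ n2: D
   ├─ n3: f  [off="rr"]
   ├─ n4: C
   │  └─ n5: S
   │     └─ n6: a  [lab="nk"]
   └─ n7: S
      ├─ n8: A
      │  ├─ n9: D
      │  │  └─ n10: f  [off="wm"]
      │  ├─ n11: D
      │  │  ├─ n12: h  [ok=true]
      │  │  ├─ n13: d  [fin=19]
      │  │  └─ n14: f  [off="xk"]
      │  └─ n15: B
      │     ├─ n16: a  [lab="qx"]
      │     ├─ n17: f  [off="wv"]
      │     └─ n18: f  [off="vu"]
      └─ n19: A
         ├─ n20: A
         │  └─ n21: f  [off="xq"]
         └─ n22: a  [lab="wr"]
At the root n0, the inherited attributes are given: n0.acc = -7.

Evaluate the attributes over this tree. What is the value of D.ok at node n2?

29

1. n0.acc = -7  [given at root]
2. n1.fin = 22  [terminal]
3. n2.hot = "kp"  ["kp"]
4. n2.fin = true  [S.acc > -8]
5. n3.off = "rr"  [terminal]
6. n4.depth = "kpy"  [D.hot ++ "y"]
7. n5.acc = 16  [len(C.depth) + 13]
8. n6.lab = "nk"  [terminal]
9. n5.env = 10  [S.acc - 6]
10. n5.idx = -9  [S.acc * 3 - 57]
11. n4.tag = -2  [S.env - 12]
12. n4.acc = true  [true]
13. n7.acc = 3  [C.tag + 5]
14. n8.fin = false  [S.acc > 3]
15. n8.live = true  [S.acc > 2]
16. n8.lab = 12  [S.acc * 3 + 3]
17. n9.hot = "pp"  ["pp"]
18. n9.fin = true  [A.lab > 11]
19. n10.off = "wm"  [terminal]
20. n9.ok = -8  [-8]
21. n11.hot = "uy"  ["uy"]
22. n11.fin = true  [A.fin == false]
23. n12.ok = true  [terminal]
24. n13.fin = 19  [terminal]
25. n14.off = "xk"  [terminal]
26. n11.ok = 5  [d.fin - 14]
27. n15.env = 9  [A.lab - 3]
28. n15.hot = 8  [D₀.ok * 2 + 24]
29. n16.lab = "qx"  [terminal]
30. n17.off = "wv"  [terminal]
31. n18.off = "vu"  [terminal]
32. n15.key = true  [true]
33. n15.val = false  [B.hot > 8]
34. n8.idx = 3  [D₁.ok * -1 + 8]
35. n19.fin = false  [S.acc == 4]
36. n19.live = false  [false]
37. n19.lab = 14  [A₀.idx * 3 + 5]
38. n20.fin = true  [A₀.lab > 13]
39. n20.live = false  [A₀.fin and A₀.live]
40. n20.lab = 17  [17]
41. n21.off = "xq"  [terminal]
42. n20.idx = 11  [len(f.off) + 9]
43. n22.lab = "wr"  [terminal]
44. n19.idx = -4  [len(a.lab) - 6]
45. n7.env = 3  [S.acc + A₁.idx + 4]
46. n7.idx = 30  [S.acc + 27]
47. n2.ok = 29  [S.env + 26]
48. n0.env = -6  [d.fin - 28]
49. n0.idx = 27  [S.acc + 34]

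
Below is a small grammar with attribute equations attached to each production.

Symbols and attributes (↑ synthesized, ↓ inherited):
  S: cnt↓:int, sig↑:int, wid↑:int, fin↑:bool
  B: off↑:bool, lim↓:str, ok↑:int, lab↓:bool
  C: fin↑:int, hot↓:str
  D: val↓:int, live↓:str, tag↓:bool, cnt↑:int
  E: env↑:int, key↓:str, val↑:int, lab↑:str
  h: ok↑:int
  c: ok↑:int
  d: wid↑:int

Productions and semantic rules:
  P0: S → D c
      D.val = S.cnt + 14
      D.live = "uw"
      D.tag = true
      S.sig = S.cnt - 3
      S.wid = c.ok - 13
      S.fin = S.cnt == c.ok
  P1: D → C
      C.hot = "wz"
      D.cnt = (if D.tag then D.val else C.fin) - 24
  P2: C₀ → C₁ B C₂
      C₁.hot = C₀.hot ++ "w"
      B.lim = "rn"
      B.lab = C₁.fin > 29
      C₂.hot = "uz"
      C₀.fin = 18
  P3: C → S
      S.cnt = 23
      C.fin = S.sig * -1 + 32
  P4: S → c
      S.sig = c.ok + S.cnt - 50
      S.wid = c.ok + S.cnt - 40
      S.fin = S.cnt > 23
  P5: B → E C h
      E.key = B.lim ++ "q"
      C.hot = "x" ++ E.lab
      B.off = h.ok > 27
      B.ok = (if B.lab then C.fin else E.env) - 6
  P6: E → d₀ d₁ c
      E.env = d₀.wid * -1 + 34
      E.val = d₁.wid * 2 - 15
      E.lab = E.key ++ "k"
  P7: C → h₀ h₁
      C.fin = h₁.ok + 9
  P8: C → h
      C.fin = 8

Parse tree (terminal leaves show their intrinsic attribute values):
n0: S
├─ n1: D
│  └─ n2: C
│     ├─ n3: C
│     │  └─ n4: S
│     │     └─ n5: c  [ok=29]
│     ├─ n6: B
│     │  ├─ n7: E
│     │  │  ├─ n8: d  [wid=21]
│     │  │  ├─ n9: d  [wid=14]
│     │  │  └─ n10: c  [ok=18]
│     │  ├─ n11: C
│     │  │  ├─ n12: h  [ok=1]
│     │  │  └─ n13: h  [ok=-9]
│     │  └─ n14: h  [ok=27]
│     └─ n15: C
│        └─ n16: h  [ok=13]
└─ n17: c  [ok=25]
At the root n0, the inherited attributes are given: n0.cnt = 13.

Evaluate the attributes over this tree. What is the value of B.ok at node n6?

-6

1. n0.cnt = 13  [given at root]
2. n1.val = 27  [S.cnt + 14]
3. n1.live = "uw"  ["uw"]
4. n1.tag = true  [true]
5. n2.hot = "wz"  ["wz"]
6. n3.hot = "wzw"  [C₀.hot ++ "w"]
7. n4.cnt = 23  [23]
8. n5.ok = 29  [terminal]
9. n4.sig = 2  [c.ok + S.cnt - 50]
10. n4.wid = 12  [c.ok + S.cnt - 40]
11. n4.fin = false  [S.cnt > 23]
12. n3.fin = 30  [S.sig * -1 + 32]
13. n6.lim = "rn"  ["rn"]
14. n6.lab = true  [C₁.fin > 29]
15. n7.key = "rnq"  [B.lim ++ "q"]
16. n8.wid = 21  [terminal]
17. n9.wid = 14  [terminal]
18. n10.ok = 18  [terminal]
19. n7.env = 13  [d₀.wid * -1 + 34]
20. n7.val = 13  [d₁.wid * 2 - 15]
21. n7.lab = "rnqk"  [E.key ++ "k"]
22. n11.hot = "xrnqk"  ["x" ++ E.lab]
23. n12.ok = 1  [terminal]
24. n13.ok = -9  [terminal]
25. n11.fin = 0  [h₁.ok + 9]
26. n14.ok = 27  [terminal]
27. n6.off = false  [h.ok > 27]
28. n6.ok = -6  [(if B.lab then C.fin else E.env) - 6]
29. n15.hot = "uz"  ["uz"]
30. n16.ok = 13  [terminal]
31. n15.fin = 8  [8]
32. n2.fin = 18  [18]
33. n1.cnt = 3  [(if D.tag then D.val else C.fin) - 24]
34. n17.ok = 25  [terminal]
35. n0.sig = 10  [S.cnt - 3]
36. n0.wid = 12  [c.ok - 13]
37. n0.fin = false  [S.cnt == c.ok]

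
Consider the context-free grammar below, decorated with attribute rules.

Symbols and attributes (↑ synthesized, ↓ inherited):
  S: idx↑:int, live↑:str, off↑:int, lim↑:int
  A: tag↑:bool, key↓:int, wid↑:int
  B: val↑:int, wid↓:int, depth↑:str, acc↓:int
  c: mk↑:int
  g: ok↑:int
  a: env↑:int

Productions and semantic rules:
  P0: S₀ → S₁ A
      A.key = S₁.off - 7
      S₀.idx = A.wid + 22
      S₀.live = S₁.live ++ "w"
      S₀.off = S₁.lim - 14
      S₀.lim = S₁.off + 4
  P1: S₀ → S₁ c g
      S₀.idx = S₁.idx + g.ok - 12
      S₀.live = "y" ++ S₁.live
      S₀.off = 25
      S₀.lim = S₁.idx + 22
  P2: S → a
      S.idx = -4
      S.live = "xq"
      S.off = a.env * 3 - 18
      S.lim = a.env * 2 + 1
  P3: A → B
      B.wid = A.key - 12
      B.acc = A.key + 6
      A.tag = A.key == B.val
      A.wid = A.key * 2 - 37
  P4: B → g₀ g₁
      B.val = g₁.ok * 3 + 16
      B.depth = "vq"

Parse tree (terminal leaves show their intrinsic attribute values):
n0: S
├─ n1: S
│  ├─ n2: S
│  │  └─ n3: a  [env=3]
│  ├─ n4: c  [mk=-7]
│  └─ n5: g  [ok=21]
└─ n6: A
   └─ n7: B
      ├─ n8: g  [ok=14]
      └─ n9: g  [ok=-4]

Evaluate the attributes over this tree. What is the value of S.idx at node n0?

21

1. n3.env = 3  [terminal]
2. n2.idx = -4  [-4]
3. n2.live = "xq"  ["xq"]
4. n2.off = -9  [a.env * 3 - 18]
5. n2.lim = 7  [a.env * 2 + 1]
6. n4.mk = -7  [terminal]
7. n5.ok = 21  [terminal]
8. n1.idx = 5  [S₁.idx + g.ok - 12]
9. n1.live = "yxq"  ["y" ++ S₁.live]
10. n1.off = 25  [25]
11. n1.lim = 18  [S₁.idx + 22]
12. n6.key = 18  [S₁.off - 7]
13. n7.wid = 6  [A.key - 12]
14. n7.acc = 24  [A.key + 6]
15. n8.ok = 14  [terminal]
16. n9.ok = -4  [terminal]
17. n7.val = 4  [g₁.ok * 3 + 16]
18. n7.depth = "vq"  ["vq"]
19. n6.tag = false  [A.key == B.val]
20. n6.wid = -1  [A.key * 2 - 37]
21. n0.idx = 21  [A.wid + 22]
22. n0.live = "yxqw"  [S₁.live ++ "w"]
23. n0.off = 4  [S₁.lim - 14]
24. n0.lim = 29  [S₁.off + 4]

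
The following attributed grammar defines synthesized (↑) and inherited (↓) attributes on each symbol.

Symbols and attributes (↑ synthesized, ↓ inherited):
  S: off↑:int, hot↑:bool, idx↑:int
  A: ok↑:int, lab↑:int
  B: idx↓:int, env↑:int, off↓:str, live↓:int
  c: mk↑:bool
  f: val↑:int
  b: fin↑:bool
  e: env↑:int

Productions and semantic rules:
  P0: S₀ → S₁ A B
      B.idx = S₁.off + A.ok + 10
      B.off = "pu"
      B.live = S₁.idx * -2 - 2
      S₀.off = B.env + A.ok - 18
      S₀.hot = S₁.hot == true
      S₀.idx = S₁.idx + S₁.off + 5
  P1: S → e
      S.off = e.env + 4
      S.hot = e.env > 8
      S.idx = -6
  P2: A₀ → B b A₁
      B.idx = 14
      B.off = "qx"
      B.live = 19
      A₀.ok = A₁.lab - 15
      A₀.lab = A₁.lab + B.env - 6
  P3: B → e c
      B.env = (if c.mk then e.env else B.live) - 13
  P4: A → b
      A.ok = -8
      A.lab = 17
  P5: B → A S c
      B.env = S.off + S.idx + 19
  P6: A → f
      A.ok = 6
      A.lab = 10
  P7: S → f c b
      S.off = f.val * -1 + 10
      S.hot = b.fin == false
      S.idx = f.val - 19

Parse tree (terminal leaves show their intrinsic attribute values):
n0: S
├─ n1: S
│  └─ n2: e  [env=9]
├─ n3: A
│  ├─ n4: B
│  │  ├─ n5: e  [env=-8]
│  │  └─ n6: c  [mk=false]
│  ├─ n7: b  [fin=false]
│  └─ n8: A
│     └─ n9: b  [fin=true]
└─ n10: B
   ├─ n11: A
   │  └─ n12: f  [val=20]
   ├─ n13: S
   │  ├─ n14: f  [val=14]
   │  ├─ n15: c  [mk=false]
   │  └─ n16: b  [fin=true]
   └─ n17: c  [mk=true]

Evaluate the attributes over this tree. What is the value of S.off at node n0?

-6

1. n2.env = 9  [terminal]
2. n1.off = 13  [e.env + 4]
3. n1.hot = true  [e.env > 8]
4. n1.idx = -6  [-6]
5. n4.idx = 14  [14]
6. n4.off = "qx"  ["qx"]
7. n4.live = 19  [19]
8. n5.env = -8  [terminal]
9. n6.mk = false  [terminal]
10. n4.env = 6  [(if c.mk then e.env else B.live) - 13]
11. n7.fin = false  [terminal]
12. n9.fin = true  [terminal]
13. n8.ok = -8  [-8]
14. n8.lab = 17  [17]
15. n3.ok = 2  [A₁.lab - 15]
16. n3.lab = 17  [A₁.lab + B.env - 6]
17. n10.idx = 25  [S₁.off + A.ok + 10]
18. n10.off = "pu"  ["pu"]
19. n10.live = 10  [S₁.idx * -2 - 2]
20. n12.val = 20  [terminal]
21. n11.ok = 6  [6]
22. n11.lab = 10  [10]
23. n14.val = 14  [terminal]
24. n15.mk = false  [terminal]
25. n16.fin = true  [terminal]
26. n13.off = -4  [f.val * -1 + 10]
27. n13.hot = false  [b.fin == false]
28. n13.idx = -5  [f.val - 19]
29. n17.mk = true  [terminal]
30. n10.env = 10  [S.off + S.idx + 19]
31. n0.off = -6  [B.env + A.ok - 18]
32. n0.hot = true  [S₁.hot == true]
33. n0.idx = 12  [S₁.idx + S₁.off + 5]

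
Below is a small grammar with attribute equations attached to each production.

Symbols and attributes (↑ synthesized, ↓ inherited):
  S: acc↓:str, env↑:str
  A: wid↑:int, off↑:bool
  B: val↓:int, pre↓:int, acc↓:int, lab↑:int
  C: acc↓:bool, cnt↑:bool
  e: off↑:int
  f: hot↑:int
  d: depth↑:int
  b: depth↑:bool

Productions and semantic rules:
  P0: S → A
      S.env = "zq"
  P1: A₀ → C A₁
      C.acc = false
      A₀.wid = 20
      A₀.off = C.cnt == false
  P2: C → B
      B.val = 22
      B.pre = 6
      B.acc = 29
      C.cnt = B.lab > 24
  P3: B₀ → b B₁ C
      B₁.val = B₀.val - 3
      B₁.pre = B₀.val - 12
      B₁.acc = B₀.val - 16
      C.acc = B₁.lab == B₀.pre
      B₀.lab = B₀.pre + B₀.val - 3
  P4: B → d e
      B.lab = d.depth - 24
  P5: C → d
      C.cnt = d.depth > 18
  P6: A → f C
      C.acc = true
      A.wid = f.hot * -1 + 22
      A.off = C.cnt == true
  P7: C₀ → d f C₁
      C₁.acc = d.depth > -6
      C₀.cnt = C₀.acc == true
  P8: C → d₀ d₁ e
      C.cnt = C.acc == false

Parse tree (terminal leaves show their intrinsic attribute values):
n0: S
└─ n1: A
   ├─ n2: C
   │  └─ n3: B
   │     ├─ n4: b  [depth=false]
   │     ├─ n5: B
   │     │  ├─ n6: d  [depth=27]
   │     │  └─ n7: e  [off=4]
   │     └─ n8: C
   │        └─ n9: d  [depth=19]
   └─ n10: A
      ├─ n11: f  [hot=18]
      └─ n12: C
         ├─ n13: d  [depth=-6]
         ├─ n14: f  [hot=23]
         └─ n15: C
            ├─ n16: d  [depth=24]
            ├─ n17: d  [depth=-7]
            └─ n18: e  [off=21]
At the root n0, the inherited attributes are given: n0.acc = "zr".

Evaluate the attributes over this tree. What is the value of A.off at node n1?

false

1. n0.acc = "zr"  [given at root]
2. n2.acc = false  [false]
3. n3.val = 22  [22]
4. n3.pre = 6  [6]
5. n3.acc = 29  [29]
6. n4.depth = false  [terminal]
7. n5.val = 19  [B₀.val - 3]
8. n5.pre = 10  [B₀.val - 12]
9. n5.acc = 6  [B₀.val - 16]
10. n6.depth = 27  [terminal]
11. n7.off = 4  [terminal]
12. n5.lab = 3  [d.depth - 24]
13. n8.acc = false  [B₁.lab == B₀.pre]
14. n9.depth = 19  [terminal]
15. n8.cnt = true  [d.depth > 18]
16. n3.lab = 25  [B₀.pre + B₀.val - 3]
17. n2.cnt = true  [B.lab > 24]
18. n11.hot = 18  [terminal]
19. n12.acc = true  [true]
20. n13.depth = -6  [terminal]
21. n14.hot = 23  [terminal]
22. n15.acc = false  [d.depth > -6]
23. n16.depth = 24  [terminal]
24. n17.depth = -7  [terminal]
25. n18.off = 21  [terminal]
26. n15.cnt = true  [C.acc == false]
27. n12.cnt = true  [C₀.acc == true]
28. n10.wid = 4  [f.hot * -1 + 22]
29. n10.off = true  [C.cnt == true]
30. n1.wid = 20  [20]
31. n1.off = false  [C.cnt == false]
32. n0.env = "zq"  ["zq"]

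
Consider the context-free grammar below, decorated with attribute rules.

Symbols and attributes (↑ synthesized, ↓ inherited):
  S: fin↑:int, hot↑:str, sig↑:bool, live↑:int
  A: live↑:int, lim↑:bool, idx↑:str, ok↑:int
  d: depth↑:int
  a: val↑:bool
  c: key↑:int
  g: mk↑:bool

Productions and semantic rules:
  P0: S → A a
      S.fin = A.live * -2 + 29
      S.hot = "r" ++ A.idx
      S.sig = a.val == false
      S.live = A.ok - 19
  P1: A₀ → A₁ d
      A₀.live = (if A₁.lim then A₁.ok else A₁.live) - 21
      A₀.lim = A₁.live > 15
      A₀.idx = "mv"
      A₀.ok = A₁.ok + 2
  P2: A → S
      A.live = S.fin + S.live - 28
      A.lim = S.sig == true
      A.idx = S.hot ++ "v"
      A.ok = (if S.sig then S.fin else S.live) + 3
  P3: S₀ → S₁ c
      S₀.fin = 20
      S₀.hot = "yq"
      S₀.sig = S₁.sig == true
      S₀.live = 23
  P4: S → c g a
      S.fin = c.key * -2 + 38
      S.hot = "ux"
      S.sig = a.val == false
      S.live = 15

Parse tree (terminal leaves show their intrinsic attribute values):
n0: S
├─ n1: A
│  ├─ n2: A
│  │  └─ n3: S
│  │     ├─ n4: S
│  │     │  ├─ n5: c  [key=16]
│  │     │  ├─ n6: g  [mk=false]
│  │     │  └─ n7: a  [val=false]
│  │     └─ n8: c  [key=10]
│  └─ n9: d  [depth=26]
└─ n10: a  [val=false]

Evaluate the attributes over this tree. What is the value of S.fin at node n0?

25

1. n5.key = 16  [terminal]
2. n6.mk = false  [terminal]
3. n7.val = false  [terminal]
4. n4.fin = 6  [c.key * -2 + 38]
5. n4.hot = "ux"  ["ux"]
6. n4.sig = true  [a.val == false]
7. n4.live = 15  [15]
8. n8.key = 10  [terminal]
9. n3.fin = 20  [20]
10. n3.hot = "yq"  ["yq"]
11. n3.sig = true  [S₁.sig == true]
12. n3.live = 23  [23]
13. n2.live = 15  [S.fin + S.live - 28]
14. n2.lim = true  [S.sig == true]
15. n2.idx = "yqv"  [S.hot ++ "v"]
16. n2.ok = 23  [(if S.sig then S.fin else S.live) + 3]
17. n9.depth = 26  [terminal]
18. n1.live = 2  [(if A₁.lim then A₁.ok else A₁.live) - 21]
19. n1.lim = false  [A₁.live > 15]
20. n1.idx = "mv"  ["mv"]
21. n1.ok = 25  [A₁.ok + 2]
22. n10.val = false  [terminal]
23. n0.fin = 25  [A.live * -2 + 29]
24. n0.hot = "rmv"  ["r" ++ A.idx]
25. n0.sig = true  [a.val == false]
26. n0.live = 6  [A.ok - 19]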